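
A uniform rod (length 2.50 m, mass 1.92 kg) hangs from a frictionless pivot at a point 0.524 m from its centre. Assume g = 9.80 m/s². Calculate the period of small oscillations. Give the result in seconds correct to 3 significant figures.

For a physical pendulum T = 2π√(I/(mgd)), with d = 0.5240 m from pivot to centre of mass.
I_cm = mL²/12 = 1.92 × 2.50²/12 = 1.000 kg·m²; I = I_cm + md² = 1.000 + 1.92 × 0.5240² = 1.527 kg·m².
T = 2π√(1.527/(1.92 × 9.80 × 0.5240)) = 2.47 s.

2.47 s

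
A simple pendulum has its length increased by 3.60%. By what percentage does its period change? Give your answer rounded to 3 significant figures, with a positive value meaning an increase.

T ∝ √L, so T'/T = √(1.036) = 1.018.
Percentage change in T = (1.018 − 1) × 100% = 1.78%.

1.78%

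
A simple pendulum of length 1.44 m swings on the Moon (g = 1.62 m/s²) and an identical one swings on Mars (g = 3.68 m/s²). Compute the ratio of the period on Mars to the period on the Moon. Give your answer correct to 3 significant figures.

T ∝ 1/√g, so T₂/T₁ = √(g₁/g₂) = √(1.62/3.68) = 0.663.

0.663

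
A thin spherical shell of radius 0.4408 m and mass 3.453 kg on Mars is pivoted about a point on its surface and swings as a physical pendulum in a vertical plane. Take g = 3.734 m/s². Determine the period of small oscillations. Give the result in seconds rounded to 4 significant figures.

2.787 s

I_cm = (2/3)mr² = 0.44729 kg·m². The pivot is at distance d = 0.4408 m from the centre of mass.
By the parallel-axis theorem, I = I_cm + md² = 0.44729 + 0.67093 = 1.1182 kg·m².
T = 2π√(I/(mgd)) = 2π√(1.1182/(3.453 × 3.734 × 0.4408)) = 2.787 s.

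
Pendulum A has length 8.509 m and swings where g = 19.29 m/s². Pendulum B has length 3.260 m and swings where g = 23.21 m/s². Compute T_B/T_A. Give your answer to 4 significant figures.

0.5643

T = 2π√(L/g), so T_B/T_A = √((L_B/g_B)/(L_A/g_A)) = √((3.260/23.21)/(8.509/19.29)) = 0.5643.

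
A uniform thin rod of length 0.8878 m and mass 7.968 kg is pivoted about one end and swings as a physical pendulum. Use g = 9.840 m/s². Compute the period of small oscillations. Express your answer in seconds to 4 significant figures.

For a physical pendulum T = 2π√(I/(mgd)), with d = 0.44390 m from pivot to centre of mass.
I_cm = mL²/12 = 7.968 × 0.8878²/12 = 0.52336 kg·m²; I = I_cm + md² = 0.52336 + 7.968 × 0.44390² = 2.0934 kg·m².
T = 2π√(2.0934/(7.968 × 9.840 × 0.44390)) = 1.541 s.

1.541 s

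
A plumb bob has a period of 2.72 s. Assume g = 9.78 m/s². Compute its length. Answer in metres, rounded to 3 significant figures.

1.83 m

From T = 2π√(L/g), L = gT²/(4π²) = 9.78 × 2.720²/(4π²) = 1.83 m.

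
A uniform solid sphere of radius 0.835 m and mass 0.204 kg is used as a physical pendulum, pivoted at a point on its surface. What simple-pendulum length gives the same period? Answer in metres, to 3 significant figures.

The equivalent simple-pendulum length is L_eq = I/(md), where I is about the pivot and d = 0.8350 m.
I_cm = (2/5)mR² = 0.05689 kg·m², so I = I_cm + md² = 0.05689 + 0.1422 = 0.1991 kg·m².
L_eq = 0.1991/(0.204 × 0.8350) = 1.17 m.

1.17 m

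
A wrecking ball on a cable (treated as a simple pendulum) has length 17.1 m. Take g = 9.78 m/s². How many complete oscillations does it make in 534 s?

64

T = 2π√(L/g) = 2π√(17.1/9.78) = 8.308 s.
Number of complete oscillations = ⌊534/8.308⌋ = ⌊64.27⌋ = 64.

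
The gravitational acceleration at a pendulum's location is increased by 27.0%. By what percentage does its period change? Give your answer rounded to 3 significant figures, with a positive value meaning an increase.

-11.3%

T ∝ 1/√g, so T'/T = 1/√(1.270) = 0.8874.
Percentage change in T = (0.8874 − 1) × 100% = -11.3%.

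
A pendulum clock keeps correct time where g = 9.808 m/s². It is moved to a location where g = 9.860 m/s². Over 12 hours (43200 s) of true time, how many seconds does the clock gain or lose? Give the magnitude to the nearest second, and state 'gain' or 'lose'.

gain 114 s

The clock's period scales as T ∝ 1/√g, so T'/T = √(9.808/9.860) = 0.997360.
In 43200 s of true time the clock registers 43200/0.997360 = 43314.4 s, so it gains 114 s.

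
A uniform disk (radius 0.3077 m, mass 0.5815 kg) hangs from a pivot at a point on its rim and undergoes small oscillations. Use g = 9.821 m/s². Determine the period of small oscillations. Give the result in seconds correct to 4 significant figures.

I_cm = ½mr² = 0.027528 kg·m². The pivot is at distance d = 0.3077 m from the centre of mass.
By the parallel-axis theorem, I = I_cm + md² = 0.027528 + 0.055056 = 0.082584 kg·m².
T = 2π√(I/(mgd)) = 2π√(0.082584/(0.5815 × 9.821 × 0.3077)) = 1.362 s.

1.362 s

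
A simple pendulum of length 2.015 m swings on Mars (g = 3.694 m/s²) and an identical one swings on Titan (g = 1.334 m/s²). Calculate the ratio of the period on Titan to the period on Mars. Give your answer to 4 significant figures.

1.664

T ∝ 1/√g, so T₂/T₁ = √(g₁/g₂) = √(3.694/1.334) = 1.664.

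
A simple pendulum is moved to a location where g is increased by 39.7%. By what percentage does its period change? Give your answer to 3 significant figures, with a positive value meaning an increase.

T ∝ 1/√g, so T'/T = 1/√(1.397) = 0.8461.
Percentage change in T = (0.8461 − 1) × 100% = -15.4%.

-15.4%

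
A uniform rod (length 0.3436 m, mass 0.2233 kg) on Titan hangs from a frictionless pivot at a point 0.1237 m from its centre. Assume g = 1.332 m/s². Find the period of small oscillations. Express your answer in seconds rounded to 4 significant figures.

For a physical pendulum T = 2π√(I/(mgd)), with d = 0.12370 m from pivot to centre of mass.
I_cm = mL²/12 = 0.2233 × 0.3436²/12 = 0.0021969 kg·m²; I = I_cm + md² = 0.0021969 + 0.2233 × 0.12370² = 0.0056138 kg·m².
T = 2π√(0.0056138/(0.2233 × 1.332 × 0.12370)) = 2.454 s.

2.454 s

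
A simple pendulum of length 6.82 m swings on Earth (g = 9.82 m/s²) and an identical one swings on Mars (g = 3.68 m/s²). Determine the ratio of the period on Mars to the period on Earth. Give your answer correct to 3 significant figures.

T ∝ 1/√g, so T₂/T₁ = √(g₁/g₂) = √(9.82/3.68) = 1.63.

1.63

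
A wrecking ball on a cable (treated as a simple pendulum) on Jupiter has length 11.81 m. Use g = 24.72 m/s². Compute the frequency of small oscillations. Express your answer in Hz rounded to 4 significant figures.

0.2303 Hz

T = 2π√(L/g) = 2π√(11.81/24.72) = 4.3429 s, so f = 1/T = 0.2303 Hz.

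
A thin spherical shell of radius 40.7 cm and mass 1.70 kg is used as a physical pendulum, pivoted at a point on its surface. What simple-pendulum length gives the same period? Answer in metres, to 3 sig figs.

0.678 m

The equivalent simple-pendulum length is L_eq = I/(md), where I is about the pivot and d = 0.4070 m.
I_cm = (2/3)mR² = 0.1877 kg·m², so I = I_cm + md² = 0.1877 + 0.2816 = 0.4693 kg·m².
L_eq = 0.4693/(1.70 × 0.4070) = 0.678 m.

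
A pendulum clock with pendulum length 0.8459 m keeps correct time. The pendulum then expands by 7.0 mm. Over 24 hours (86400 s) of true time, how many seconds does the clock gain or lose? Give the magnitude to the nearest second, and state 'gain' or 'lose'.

T ∝ √L, so T'/T = √(0.85290/0.8459) = 1.00413.
In 86400 s of true time the clock registers 86400/1.00413 = 86044.7 s, so it loses 355 s.

lose 355 s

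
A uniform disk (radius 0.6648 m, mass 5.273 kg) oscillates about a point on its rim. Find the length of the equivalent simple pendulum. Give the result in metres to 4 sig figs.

0.9972 m

The equivalent simple-pendulum length is L_eq = I/(md), where I is about the pivot and d = 0.66480 m.
I_cm = ½mR² = 1.1652 kg·m², so I = I_cm + md² = 1.1652 + 2.3305 = 3.4957 kg·m².
L_eq = 3.4957/(5.273 × 0.66480) = 0.9972 m.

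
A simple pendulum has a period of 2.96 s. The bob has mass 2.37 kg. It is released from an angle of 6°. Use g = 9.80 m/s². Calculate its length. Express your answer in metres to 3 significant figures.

2.17 m

From T = 2π√(L/g), L = gT²/(4π²) = 9.80 × 2.960²/(4π²) = 2.17 m.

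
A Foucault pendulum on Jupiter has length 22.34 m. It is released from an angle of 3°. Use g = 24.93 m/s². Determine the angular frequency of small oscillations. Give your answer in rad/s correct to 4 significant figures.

ω = √(g/L) = √(24.93/22.34) = 1.056 rad/s.

1.056 rad/s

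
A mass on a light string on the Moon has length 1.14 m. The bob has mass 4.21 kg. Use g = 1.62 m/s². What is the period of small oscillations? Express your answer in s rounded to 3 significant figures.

T = 2π√(L/g) = 2π√(1.14/1.62) = 2π × 0.8389 = 5.27 s.

5.27 s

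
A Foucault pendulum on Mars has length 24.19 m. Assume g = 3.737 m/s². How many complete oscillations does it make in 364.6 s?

22

T = 2π√(L/g) = 2π√(24.19/3.737) = 15.986 s.
Number of complete oscillations = ⌊364.6/15.986⌋ = ⌊22.808⌋ = 22.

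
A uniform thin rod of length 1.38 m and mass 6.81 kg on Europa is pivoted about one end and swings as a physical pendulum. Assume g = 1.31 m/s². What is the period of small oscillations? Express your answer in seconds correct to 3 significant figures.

5.27 s

For a physical pendulum T = 2π√(I/(mgd)), with d = 0.6900 m from pivot to centre of mass.
I_cm = mL²/12 = 6.81 × 1.38²/12 = 1.081 kg·m²; I = I_cm + md² = 1.081 + 6.81 × 0.6900² = 4.323 kg·m².
T = 2π√(4.323/(6.81 × 1.31 × 0.6900)) = 5.27 s.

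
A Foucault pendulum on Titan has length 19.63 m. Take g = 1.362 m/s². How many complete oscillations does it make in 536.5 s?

T = 2π√(L/g) = 2π√(19.63/1.362) = 23.853 s.
Number of complete oscillations = ⌊536.5/23.853⌋ = ⌊22.491⌋ = 22.

22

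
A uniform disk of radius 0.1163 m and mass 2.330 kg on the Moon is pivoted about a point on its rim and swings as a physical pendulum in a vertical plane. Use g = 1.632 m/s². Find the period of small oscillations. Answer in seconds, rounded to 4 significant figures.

I_cm = ½mr² = 0.015757 kg·m². The pivot is at distance d = 0.1163 m from the centre of mass.
By the parallel-axis theorem, I = I_cm + md² = 0.015757 + 0.031515 = 0.047272 kg·m².
T = 2π√(I/(mgd)) = 2π√(0.047272/(2.330 × 1.632 × 0.1163)) = 2.054 s.

2.054 s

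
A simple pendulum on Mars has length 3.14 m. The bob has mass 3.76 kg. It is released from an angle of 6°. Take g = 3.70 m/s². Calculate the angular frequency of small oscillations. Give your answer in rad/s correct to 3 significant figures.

ω = √(g/L) = √(3.70/3.14) = 1.09 rad/s.

1.09 rad/s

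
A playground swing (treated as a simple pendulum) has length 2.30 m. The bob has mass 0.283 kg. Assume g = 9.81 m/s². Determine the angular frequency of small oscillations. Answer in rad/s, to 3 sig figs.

ω = √(g/L) = √(9.81/2.30) = 2.07 rad/s.

2.07 rad/s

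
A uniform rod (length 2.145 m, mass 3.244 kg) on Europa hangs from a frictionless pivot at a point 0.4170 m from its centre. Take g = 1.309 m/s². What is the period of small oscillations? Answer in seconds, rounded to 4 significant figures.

6.349 s

For a physical pendulum T = 2π√(I/(mgd)), with d = 0.41700 m from pivot to centre of mass.
I_cm = mL²/12 = 3.244 × 2.145²/12 = 1.2438 kg·m²; I = I_cm + md² = 1.2438 + 3.244 × 0.41700² = 1.8079 kg·m².
T = 2π√(1.8079/(3.244 × 1.309 × 0.41700)) = 6.349 s.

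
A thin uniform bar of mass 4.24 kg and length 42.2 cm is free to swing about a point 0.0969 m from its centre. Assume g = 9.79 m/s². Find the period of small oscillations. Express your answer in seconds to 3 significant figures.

For a physical pendulum T = 2π√(I/(mgd)), with d = 0.09690 m from pivot to centre of mass.
I_cm = mL²/12 = 4.24 × 0.422²/12 = 0.06292 kg·m²; I = I_cm + md² = 0.06292 + 4.24 × 0.09690² = 0.1027 kg·m².
T = 2π√(0.1027/(4.24 × 9.79 × 0.09690)) = 1.00 s.

1.00 s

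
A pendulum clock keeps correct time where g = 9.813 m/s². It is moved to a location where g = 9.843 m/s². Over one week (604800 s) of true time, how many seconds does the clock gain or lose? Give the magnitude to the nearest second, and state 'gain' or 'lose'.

The clock's period scales as T ∝ 1/√g, so T'/T = √(9.813/9.843) = 0.998475.
In 604800 s of true time the clock registers 604800/0.998475 = 605723.8 s, so it gains 924 s.

gain 924 s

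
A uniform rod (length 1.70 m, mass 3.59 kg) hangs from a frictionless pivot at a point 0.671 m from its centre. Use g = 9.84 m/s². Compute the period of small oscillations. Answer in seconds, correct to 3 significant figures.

2.03 s

For a physical pendulum T = 2π√(I/(mgd)), with d = 0.6710 m from pivot to centre of mass.
I_cm = mL²/12 = 3.59 × 1.70²/12 = 0.8646 kg·m²; I = I_cm + md² = 0.8646 + 3.59 × 0.6710² = 2.481 kg·m².
T = 2π√(2.481/(3.59 × 9.84 × 0.6710)) = 2.03 s.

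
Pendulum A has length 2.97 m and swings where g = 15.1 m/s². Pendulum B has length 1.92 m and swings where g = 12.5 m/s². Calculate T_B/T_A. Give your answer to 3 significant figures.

0.884

T = 2π√(L/g), so T_B/T_A = √((L_B/g_B)/(L_A/g_A)) = √((1.92/12.5)/(2.97/15.1)) = 0.884.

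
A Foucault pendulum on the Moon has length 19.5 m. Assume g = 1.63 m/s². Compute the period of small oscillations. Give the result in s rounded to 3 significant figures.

21.7 s

T = 2π√(L/g) = 2π√(19.5/1.63) = 2π × 3.459 = 21.7 s.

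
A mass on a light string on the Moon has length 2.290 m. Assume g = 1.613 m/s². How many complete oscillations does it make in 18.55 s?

2

T = 2π√(L/g) = 2π√(2.290/1.613) = 7.4865 s.
Number of complete oscillations = ⌊18.55/7.4865⌋ = ⌊2.4778⌋ = 2.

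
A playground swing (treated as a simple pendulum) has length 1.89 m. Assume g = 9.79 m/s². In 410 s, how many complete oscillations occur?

T = 2π√(L/g) = 2π√(1.89/9.79) = 2.761 s.
Number of complete oscillations = ⌊410/2.761⌋ = ⌊148.5⌋ = 148.

148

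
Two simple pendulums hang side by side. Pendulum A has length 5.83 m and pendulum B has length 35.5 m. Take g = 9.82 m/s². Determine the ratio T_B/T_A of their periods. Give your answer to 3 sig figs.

T ∝ √L, so T_B/T_A = √(L_B/L_A) = √(35.5/5.83) = 2.47.

2.47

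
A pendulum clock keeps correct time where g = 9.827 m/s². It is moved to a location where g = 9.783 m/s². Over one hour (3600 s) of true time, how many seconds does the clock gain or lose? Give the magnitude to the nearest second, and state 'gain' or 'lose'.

The clock's period scales as T ∝ 1/√g, so T'/T = √(9.827/9.783) = 1.00225.
In 3600 s of true time the clock registers 3600/1.00225 = 3591.9 s, so it loses 8 s.

lose 8 s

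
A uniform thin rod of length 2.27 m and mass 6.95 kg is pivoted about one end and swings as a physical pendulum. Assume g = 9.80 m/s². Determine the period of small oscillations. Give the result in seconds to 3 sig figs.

2.47 s

For a physical pendulum T = 2π√(I/(mgd)), with d = 1.135 m from pivot to centre of mass.
I_cm = mL²/12 = 6.95 × 2.27²/12 = 2.984 kg·m²; I = I_cm + md² = 2.984 + 6.95 × 1.135² = 11.94 kg·m².
T = 2π√(11.94/(6.95 × 9.80 × 1.135)) = 2.47 s.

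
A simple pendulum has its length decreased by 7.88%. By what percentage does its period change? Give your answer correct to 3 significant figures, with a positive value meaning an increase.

T ∝ √L, so T'/T = √(0.9212) = 0.9598.
Percentage change in T = (0.9598 − 1) × 100% = -4.02%.

-4.02%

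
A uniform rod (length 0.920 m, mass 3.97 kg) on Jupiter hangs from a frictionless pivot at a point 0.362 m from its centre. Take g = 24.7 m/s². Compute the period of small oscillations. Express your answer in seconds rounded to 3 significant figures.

0.943 s

For a physical pendulum T = 2π√(I/(mgd)), with d = 0.3620 m from pivot to centre of mass.
I_cm = mL²/12 = 3.97 × 0.920²/12 = 0.2800 kg·m²; I = I_cm + md² = 0.2800 + 3.97 × 0.3620² = 0.8003 kg·m².
T = 2π√(0.8003/(3.97 × 24.7 × 0.3620)) = 0.943 s.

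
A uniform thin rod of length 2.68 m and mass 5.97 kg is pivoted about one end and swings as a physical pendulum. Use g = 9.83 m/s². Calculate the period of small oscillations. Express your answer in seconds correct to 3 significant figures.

For a physical pendulum T = 2π√(I/(mgd)), with d = 1.340 m from pivot to centre of mass.
I_cm = mL²/12 = 5.97 × 2.68²/12 = 3.573 kg·m²; I = I_cm + md² = 3.573 + 5.97 × 1.340² = 14.29 kg·m².
T = 2π√(14.29/(5.97 × 9.83 × 1.340)) = 2.68 s.

2.68 s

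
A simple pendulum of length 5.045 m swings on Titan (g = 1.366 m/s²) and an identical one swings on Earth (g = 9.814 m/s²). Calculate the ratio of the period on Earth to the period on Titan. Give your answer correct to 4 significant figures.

T ∝ 1/√g, so T₂/T₁ = √(g₁/g₂) = √(1.366/9.814) = 0.3731.

0.3731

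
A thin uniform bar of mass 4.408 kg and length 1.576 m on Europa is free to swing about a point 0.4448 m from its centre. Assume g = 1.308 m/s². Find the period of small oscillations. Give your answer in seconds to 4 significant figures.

For a physical pendulum T = 2π√(I/(mgd)), with d = 0.44480 m from pivot to centre of mass.
I_cm = mL²/12 = 4.408 × 1.576²/12 = 0.91237 kg·m²; I = I_cm + md² = 0.91237 + 4.408 × 0.44480² = 1.7845 kg·m².
T = 2π√(1.7845/(4.408 × 1.308 × 0.44480)) = 5.241 s.

5.241 s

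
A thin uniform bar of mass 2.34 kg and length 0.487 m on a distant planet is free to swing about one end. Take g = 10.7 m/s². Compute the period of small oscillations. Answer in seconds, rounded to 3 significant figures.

1.09 s

For a physical pendulum T = 2π√(I/(mgd)), with d = 0.2435 m from pivot to centre of mass.
I_cm = mL²/12 = 2.34 × 0.487²/12 = 0.04625 kg·m²; I = I_cm + md² = 0.04625 + 2.34 × 0.2435² = 0.1850 kg·m².
T = 2π√(0.1850/(2.34 × 10.7 × 0.2435)) = 1.09 s.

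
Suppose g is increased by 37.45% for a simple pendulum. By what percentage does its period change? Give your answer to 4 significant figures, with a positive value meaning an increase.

-14.70%

T ∝ 1/√g, so T'/T = 1/√(1.3745) = 0.85296.
Percentage change in T = (0.85296 − 1) × 100% = -14.70%.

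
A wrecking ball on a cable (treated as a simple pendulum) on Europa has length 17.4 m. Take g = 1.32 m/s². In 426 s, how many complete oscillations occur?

18

T = 2π√(L/g) = 2π√(17.4/1.32) = 22.81 s.
Number of complete oscillations = ⌊426/22.81⌋ = ⌊18.67⌋ = 18.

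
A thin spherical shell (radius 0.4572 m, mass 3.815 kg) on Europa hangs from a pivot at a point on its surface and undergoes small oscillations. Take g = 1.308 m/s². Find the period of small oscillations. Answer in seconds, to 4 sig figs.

I_cm = (2/3)mr² = 0.53164 kg·m². The pivot is at distance d = 0.4572 m from the centre of mass.
By the parallel-axis theorem, I = I_cm + md² = 0.53164 + 0.79746 = 1.3291 kg·m².
T = 2π√(I/(mgd)) = 2π√(1.3291/(3.815 × 1.308 × 0.4572)) = 4.796 s.

4.796 s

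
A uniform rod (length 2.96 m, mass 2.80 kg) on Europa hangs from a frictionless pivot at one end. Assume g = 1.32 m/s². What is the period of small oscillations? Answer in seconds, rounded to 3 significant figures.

7.68 s

For a physical pendulum T = 2π√(I/(mgd)), with d = 1.480 m from pivot to centre of mass.
I_cm = mL²/12 = 2.80 × 2.96²/12 = 2.044 kg·m²; I = I_cm + md² = 2.044 + 2.80 × 1.480² = 8.177 kg·m².
T = 2π√(8.177/(2.80 × 1.32 × 1.480)) = 7.68 s.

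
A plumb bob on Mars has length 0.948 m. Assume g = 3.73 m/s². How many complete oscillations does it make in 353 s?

111

T = 2π√(L/g) = 2π√(0.948/3.73) = 3.168 s.
Number of complete oscillations = ⌊353/3.168⌋ = ⌊111.4⌋ = 111.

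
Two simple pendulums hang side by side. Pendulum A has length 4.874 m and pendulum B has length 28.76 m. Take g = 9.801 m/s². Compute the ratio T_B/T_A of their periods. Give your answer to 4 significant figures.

2.429

T ∝ √L, so T_B/T_A = √(L_B/L_A) = √(28.76/4.874) = 2.429.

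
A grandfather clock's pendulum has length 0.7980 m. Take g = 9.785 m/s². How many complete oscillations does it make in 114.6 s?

63

T = 2π√(L/g) = 2π√(0.7980/9.785) = 1.7943 s.
Number of complete oscillations = ⌊114.6/1.7943⌋ = ⌊63.868⌋ = 63.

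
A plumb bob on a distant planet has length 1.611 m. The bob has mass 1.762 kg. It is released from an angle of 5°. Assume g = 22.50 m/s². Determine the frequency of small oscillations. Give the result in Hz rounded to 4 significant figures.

T = 2π√(L/g) = 2π√(1.611/22.50) = 1.6813 s, so f = 1/T = 0.5948 Hz.

0.5948 Hz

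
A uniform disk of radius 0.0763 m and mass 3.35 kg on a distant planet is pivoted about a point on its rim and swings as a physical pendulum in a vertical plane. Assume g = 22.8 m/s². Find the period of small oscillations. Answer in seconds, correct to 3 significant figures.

0.445 s

I_cm = ½mr² = 0.009751 kg·m². The pivot is at distance d = 0.0763 m from the centre of mass.
By the parallel-axis theorem, I = I_cm + md² = 0.009751 + 0.01950 = 0.02925 kg·m².
T = 2π√(I/(mgd)) = 2π√(0.02925/(3.35 × 22.8 × 0.0763)) = 0.445 s.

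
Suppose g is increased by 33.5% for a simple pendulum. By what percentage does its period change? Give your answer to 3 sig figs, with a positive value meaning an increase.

-13.5%

T ∝ 1/√g, so T'/T = 1/√(1.335) = 0.8655.
Percentage change in T = (0.8655 − 1) × 100% = -13.5%.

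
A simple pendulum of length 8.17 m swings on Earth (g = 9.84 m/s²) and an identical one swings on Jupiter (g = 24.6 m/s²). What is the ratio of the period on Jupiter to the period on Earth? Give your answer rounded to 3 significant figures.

0.632

T ∝ 1/√g, so T₂/T₁ = √(g₁/g₂) = √(9.84/24.6) = 0.632.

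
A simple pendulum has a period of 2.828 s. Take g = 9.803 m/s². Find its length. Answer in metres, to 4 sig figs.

1.986 m

From T = 2π√(L/g), L = gT²/(4π²) = 9.803 × 2.8280²/(4π²) = 1.986 m.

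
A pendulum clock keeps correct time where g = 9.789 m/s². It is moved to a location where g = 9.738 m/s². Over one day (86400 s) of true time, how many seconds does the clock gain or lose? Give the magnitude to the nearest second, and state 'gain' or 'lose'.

The clock's period scales as T ∝ 1/√g, so T'/T = √(9.789/9.738) = 1.00262.
In 86400 s of true time the clock registers 86400/1.00262 = 86174.6 s, so it loses 225 s.

lose 225 s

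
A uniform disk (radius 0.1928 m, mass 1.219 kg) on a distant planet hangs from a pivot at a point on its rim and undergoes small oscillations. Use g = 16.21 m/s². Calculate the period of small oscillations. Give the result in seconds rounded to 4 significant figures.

0.8392 s

I_cm = ½mr² = 0.022656 kg·m². The pivot is at distance d = 0.1928 m from the centre of mass.
By the parallel-axis theorem, I = I_cm + md² = 0.022656 + 0.045312 = 0.067969 kg·m².
T = 2π√(I/(mgd)) = 2π√(0.067969/(1.219 × 16.21 × 0.1928)) = 0.8392 s.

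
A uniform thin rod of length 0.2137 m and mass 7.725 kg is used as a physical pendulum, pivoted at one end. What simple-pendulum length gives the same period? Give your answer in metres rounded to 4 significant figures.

The equivalent simple-pendulum length is L_eq = I/(md), where I is about the pivot and d = 0.10685 m.
I_cm = (1/12)mL² = 0.029399 kg·m², so I = I_cm + md² = 0.029399 + 0.088196 = 0.11759 kg·m².
L_eq = 0.11759/(7.725 × 0.10685) = 0.1425 m.

0.1425 m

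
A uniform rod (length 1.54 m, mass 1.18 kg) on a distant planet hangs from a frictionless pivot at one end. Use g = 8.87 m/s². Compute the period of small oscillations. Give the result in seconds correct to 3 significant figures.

For a physical pendulum T = 2π√(I/(mgd)), with d = 0.7700 m from pivot to centre of mass.
I_cm = mL²/12 = 1.18 × 1.54²/12 = 0.2332 kg·m²; I = I_cm + md² = 0.2332 + 1.18 × 0.7700² = 0.9328 kg·m².
T = 2π√(0.9328/(1.18 × 8.87 × 0.7700)) = 2.14 s.

2.14 s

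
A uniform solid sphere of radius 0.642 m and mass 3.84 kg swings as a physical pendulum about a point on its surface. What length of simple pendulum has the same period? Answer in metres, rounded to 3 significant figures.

0.899 m

The equivalent simple-pendulum length is L_eq = I/(md), where I is about the pivot and d = 0.6420 m.
I_cm = (2/5)mR² = 0.6331 kg·m², so I = I_cm + md² = 0.6331 + 1.583 = 2.216 kg·m².
L_eq = 2.216/(3.84 × 0.6420) = 0.899 m.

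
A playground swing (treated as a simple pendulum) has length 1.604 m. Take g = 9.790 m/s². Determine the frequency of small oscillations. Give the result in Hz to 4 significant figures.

T = 2π√(L/g) = 2π√(1.604/9.790) = 2.5433 s, so f = 1/T = 0.3932 Hz.

0.3932 Hz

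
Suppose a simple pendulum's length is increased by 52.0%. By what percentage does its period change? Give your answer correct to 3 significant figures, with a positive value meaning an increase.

23.3%

T ∝ √L, so T'/T = √(1.520) = 1.233.
Percentage change in T = (1.233 − 1) × 100% = 23.3%.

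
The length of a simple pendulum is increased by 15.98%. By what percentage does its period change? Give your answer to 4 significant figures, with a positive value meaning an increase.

T ∝ √L, so T'/T = √(1.1598) = 1.0769.
Percentage change in T = (1.0769 − 1) × 100% = 7.694%.

7.694%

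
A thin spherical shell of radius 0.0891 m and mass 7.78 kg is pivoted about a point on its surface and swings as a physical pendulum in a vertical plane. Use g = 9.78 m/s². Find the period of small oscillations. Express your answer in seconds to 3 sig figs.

I_cm = (2/3)mr² = 0.04118 kg·m². The pivot is at distance d = 0.0891 m from the centre of mass.
By the parallel-axis theorem, I = I_cm + md² = 0.04118 + 0.06176 = 0.1029 kg·m².
T = 2π√(I/(mgd)) = 2π√(0.1029/(7.78 × 9.78 × 0.0891)) = 0.774 s.

0.774 s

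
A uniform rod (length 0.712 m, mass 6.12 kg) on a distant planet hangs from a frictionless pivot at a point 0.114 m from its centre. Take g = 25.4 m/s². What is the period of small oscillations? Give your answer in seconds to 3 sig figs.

For a physical pendulum T = 2π√(I/(mgd)), with d = 0.1140 m from pivot to centre of mass.
I_cm = mL²/12 = 6.12 × 0.712²/12 = 0.2585 kg·m²; I = I_cm + md² = 0.2585 + 6.12 × 0.1140² = 0.3381 kg·m².
T = 2π√(0.3381/(6.12 × 25.4 × 0.1140)) = 0.868 s.

0.868 s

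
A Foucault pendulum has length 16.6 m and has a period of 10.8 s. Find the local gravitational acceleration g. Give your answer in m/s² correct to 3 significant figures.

5.62 m/s²

From T = 2π√(L/g), g = 4π²L/T² = 4π² × 16.6/10.80² = 5.62 m/s².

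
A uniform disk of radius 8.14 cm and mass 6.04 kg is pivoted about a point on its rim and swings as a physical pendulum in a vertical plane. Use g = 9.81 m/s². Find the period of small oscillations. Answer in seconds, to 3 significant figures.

0.701 s

I_cm = ½mr² = 0.02001 kg·m². The pivot is at distance d = 0.0814 m from the centre of mass.
By the parallel-axis theorem, I = I_cm + md² = 0.02001 + 0.04002 = 0.06003 kg·m².
T = 2π√(I/(mgd)) = 2π√(0.06003/(6.04 × 9.81 × 0.0814)) = 0.701 s.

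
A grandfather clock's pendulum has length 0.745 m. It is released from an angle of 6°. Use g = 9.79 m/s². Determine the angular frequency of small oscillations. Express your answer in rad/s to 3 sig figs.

3.63 rad/s

ω = √(g/L) = √(9.79/0.745) = 3.63 rad/s.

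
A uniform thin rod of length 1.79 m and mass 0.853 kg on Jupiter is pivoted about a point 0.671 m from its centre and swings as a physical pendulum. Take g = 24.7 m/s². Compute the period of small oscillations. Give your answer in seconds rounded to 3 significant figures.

For a physical pendulum T = 2π√(I/(mgd)), with d = 0.6710 m from pivot to centre of mass.
I_cm = mL²/12 = 0.853 × 1.79²/12 = 0.2278 kg·m²; I = I_cm + md² = 0.2278 + 0.853 × 0.6710² = 0.6118 kg·m².
T = 2π√(0.6118/(0.853 × 24.7 × 0.6710)) = 1.31 s.

1.31 s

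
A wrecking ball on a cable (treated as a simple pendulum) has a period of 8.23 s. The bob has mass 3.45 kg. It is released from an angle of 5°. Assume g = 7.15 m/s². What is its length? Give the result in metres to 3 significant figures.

12.3 m

From T = 2π√(L/g), L = gT²/(4π²) = 7.15 × 8.230²/(4π²) = 12.3 m.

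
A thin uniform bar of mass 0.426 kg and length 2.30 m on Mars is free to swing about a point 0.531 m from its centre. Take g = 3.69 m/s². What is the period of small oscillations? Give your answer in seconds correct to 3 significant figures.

For a physical pendulum T = 2π√(I/(mgd)), with d = 0.5310 m from pivot to centre of mass.
I_cm = mL²/12 = 0.426 × 2.30²/12 = 0.1878 kg·m²; I = I_cm + md² = 0.1878 + 0.426 × 0.5310² = 0.3079 kg·m².
T = 2π√(0.3079/(0.426 × 3.69 × 0.5310)) = 3.82 s.

3.82 s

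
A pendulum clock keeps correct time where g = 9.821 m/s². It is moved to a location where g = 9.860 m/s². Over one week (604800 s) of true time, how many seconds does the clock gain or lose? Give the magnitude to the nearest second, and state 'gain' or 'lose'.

gain 1200 s

The clock's period scales as T ∝ 1/√g, so T'/T = √(9.821/9.860) = 0.998020.
In 604800 s of true time the clock registers 604800/0.998020 = 605999.7 s, so it gains 1200 s.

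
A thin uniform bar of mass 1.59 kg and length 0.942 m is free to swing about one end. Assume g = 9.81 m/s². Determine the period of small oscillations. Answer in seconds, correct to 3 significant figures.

1.59 s

For a physical pendulum T = 2π√(I/(mgd)), with d = 0.4710 m from pivot to centre of mass.
I_cm = mL²/12 = 1.59 × 0.942²/12 = 0.1176 kg·m²; I = I_cm + md² = 0.1176 + 1.59 × 0.4710² = 0.4703 kg·m².
T = 2π√(0.4703/(1.59 × 9.81 × 0.4710)) = 1.59 s.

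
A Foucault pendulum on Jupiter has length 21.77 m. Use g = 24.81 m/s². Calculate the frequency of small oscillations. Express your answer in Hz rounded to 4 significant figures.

0.1699 Hz

T = 2π√(L/g) = 2π√(21.77/24.81) = 5.8857 s, so f = 1/T = 0.1699 Hz.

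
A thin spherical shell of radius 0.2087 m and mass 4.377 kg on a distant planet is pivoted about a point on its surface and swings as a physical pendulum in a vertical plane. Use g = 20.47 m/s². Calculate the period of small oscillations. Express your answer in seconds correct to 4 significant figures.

0.8190 s

I_cm = (2/3)mr² = 0.12710 kg·m². The pivot is at distance d = 0.2087 m from the centre of mass.
By the parallel-axis theorem, I = I_cm + md² = 0.12710 + 0.19064 = 0.31774 kg·m².
T = 2π√(I/(mgd)) = 2π√(0.31774/(4.377 × 20.47 × 0.2087)) = 0.8190 s.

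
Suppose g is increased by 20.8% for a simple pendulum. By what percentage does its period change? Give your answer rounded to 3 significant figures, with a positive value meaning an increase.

T ∝ 1/√g, so T'/T = 1/√(1.208) = 0.9098.
Percentage change in T = (0.9098 − 1) × 100% = -9.02%.

-9.02%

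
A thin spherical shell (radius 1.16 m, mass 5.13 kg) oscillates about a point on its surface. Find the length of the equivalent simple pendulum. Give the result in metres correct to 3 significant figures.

The equivalent simple-pendulum length is L_eq = I/(md), where I is about the pivot and d = 1.160 m.
I_cm = (2/3)mR² = 4.602 kg·m², so I = I_cm + md² = 4.602 + 6.903 = 11.50 kg·m².
L_eq = 11.50/(5.13 × 1.160) = 1.93 m.

1.93 m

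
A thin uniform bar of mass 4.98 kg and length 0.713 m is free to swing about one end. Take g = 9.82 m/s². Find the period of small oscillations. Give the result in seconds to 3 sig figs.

For a physical pendulum T = 2π√(I/(mgd)), with d = 0.3565 m from pivot to centre of mass.
I_cm = mL²/12 = 4.98 × 0.713²/12 = 0.2110 kg·m²; I = I_cm + md² = 0.2110 + 4.98 × 0.3565² = 0.8439 kg·m².
T = 2π√(0.8439/(4.98 × 9.82 × 0.3565)) = 1.38 s.

1.38 s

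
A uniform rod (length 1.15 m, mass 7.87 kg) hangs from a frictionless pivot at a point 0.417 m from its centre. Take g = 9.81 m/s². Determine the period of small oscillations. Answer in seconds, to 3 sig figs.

For a physical pendulum T = 2π√(I/(mgd)), with d = 0.4170 m from pivot to centre of mass.
I_cm = mL²/12 = 7.87 × 1.15²/12 = 0.8673 kg·m²; I = I_cm + md² = 0.8673 + 7.87 × 0.4170² = 2.236 kg·m².
T = 2π√(2.236/(7.87 × 9.81 × 0.4170)) = 1.66 s.

1.66 s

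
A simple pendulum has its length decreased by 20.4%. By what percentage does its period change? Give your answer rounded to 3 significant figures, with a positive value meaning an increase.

-10.8%

T ∝ √L, so T'/T = √(0.7960) = 0.8922.
Percentage change in T = (0.8922 − 1) × 100% = -10.8%.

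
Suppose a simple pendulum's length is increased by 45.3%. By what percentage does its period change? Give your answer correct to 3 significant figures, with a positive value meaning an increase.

20.5%

T ∝ √L, so T'/T = √(1.453) = 1.205.
Percentage change in T = (1.205 − 1) × 100% = 20.5%.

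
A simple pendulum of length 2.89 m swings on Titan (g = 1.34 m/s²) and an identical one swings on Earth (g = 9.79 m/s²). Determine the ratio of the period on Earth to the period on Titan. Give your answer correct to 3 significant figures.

T ∝ 1/√g, so T₂/T₁ = √(g₁/g₂) = √(1.34/9.79) = 0.370.

0.370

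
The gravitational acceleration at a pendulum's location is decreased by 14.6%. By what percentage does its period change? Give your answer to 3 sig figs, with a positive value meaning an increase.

8.21%

T ∝ 1/√g, so T'/T = 1/√(0.8540) = 1.082.
Percentage change in T = (1.082 − 1) × 100% = 8.21%.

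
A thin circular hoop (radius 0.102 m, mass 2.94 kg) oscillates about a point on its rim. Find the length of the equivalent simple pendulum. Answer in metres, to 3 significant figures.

0.204 m

The equivalent simple-pendulum length is L_eq = I/(md), where I is about the pivot and d = 0.1020 m.
I_cm = mR² = 0.03059 kg·m², so I = I_cm + md² = 0.03059 + 0.03059 = 0.06118 kg·m².
L_eq = 0.06118/(2.94 × 0.1020) = 0.204 m.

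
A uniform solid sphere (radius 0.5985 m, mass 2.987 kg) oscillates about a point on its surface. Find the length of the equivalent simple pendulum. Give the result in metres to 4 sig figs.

0.8379 m

The equivalent simple-pendulum length is L_eq = I/(md), where I is about the pivot and d = 0.59850 m.
I_cm = (2/5)mR² = 0.42798 kg·m², so I = I_cm + md² = 0.42798 + 1.0700 = 1.4979 kg·m².
L_eq = 1.4979/(2.987 × 0.59850) = 0.8379 m.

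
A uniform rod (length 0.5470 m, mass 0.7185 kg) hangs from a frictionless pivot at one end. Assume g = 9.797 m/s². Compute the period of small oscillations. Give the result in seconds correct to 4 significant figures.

For a physical pendulum T = 2π√(I/(mgd)), with d = 0.27350 m from pivot to centre of mass.
I_cm = mL²/12 = 0.7185 × 0.5470²/12 = 0.017915 kg·m²; I = I_cm + md² = 0.017915 + 0.7185 × 0.27350² = 0.071661 kg·m².
T = 2π√(0.071661/(0.7185 × 9.797 × 0.27350)) = 1.212 s.

1.212 s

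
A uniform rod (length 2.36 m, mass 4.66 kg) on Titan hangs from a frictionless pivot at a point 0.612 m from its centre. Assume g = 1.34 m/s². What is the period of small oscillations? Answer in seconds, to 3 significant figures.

6.35 s

For a physical pendulum T = 2π√(I/(mgd)), with d = 0.6120 m from pivot to centre of mass.
I_cm = mL²/12 = 4.66 × 2.36²/12 = 2.163 kg·m²; I = I_cm + md² = 2.163 + 4.66 × 0.6120² = 3.908 kg·m².
T = 2π√(3.908/(4.66 × 1.34 × 0.6120)) = 6.35 s.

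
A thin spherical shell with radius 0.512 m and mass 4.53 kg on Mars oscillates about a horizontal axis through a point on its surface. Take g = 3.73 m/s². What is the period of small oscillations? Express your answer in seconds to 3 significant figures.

I_cm = (2/3)mr² = 0.7917 kg·m². The pivot is at distance d = 0.512 m from the centre of mass.
By the parallel-axis theorem, I = I_cm + md² = 0.7917 + 1.188 = 1.979 kg·m².
T = 2π√(I/(mgd)) = 2π√(1.979/(4.53 × 3.73 × 0.512)) = 3.01 s.

3.01 s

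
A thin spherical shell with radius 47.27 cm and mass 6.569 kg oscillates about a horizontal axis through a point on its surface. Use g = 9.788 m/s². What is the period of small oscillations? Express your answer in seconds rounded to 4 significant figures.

1.783 s

I_cm = (2/3)mr² = 0.97854 kg·m². The pivot is at distance d = 0.4727 m from the centre of mass.
By the parallel-axis theorem, I = I_cm + md² = 0.97854 + 1.4678 = 2.4464 kg·m².
T = 2π√(I/(mgd)) = 2π√(2.4464/(6.569 × 9.788 × 0.4727)) = 1.783 s.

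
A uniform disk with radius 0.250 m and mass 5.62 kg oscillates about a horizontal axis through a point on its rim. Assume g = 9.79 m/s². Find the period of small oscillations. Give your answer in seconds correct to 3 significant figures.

1.23 s

I_cm = ½mr² = 0.1756 kg·m². The pivot is at distance d = 0.250 m from the centre of mass.
By the parallel-axis theorem, I = I_cm + md² = 0.1756 + 0.3513 = 0.5269 kg·m².
T = 2π√(I/(mgd)) = 2π√(0.5269/(5.62 × 9.79 × 0.250)) = 1.23 s.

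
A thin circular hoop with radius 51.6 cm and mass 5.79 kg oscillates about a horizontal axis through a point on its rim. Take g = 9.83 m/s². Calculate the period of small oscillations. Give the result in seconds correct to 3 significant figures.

I_cm = mr² = 1.542 kg·m². The pivot is at distance d = 0.516 m from the centre of mass.
By the parallel-axis theorem, I = I_cm + md² = 1.542 + 1.542 = 3.083 kg·m².
T = 2π√(I/(mgd)) = 2π√(3.083/(5.79 × 9.83 × 0.516)) = 2.04 s.

2.04 s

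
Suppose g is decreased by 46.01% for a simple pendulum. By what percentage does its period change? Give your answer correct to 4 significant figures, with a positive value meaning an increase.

T ∝ 1/√g, so T'/T = 1/√(0.53990) = 1.3610.
Percentage change in T = (1.3610 − 1) × 100% = 36.10%.

36.10%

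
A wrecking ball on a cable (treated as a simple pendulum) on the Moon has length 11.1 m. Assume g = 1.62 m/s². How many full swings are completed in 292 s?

T = 2π√(L/g) = 2π√(11.1/1.62) = 16.45 s.
Number of complete oscillations = ⌊292/16.45⌋ = ⌊17.75⌋ = 17.

17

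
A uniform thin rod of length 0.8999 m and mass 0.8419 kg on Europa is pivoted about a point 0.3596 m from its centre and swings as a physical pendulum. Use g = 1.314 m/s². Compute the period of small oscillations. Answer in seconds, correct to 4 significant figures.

For a physical pendulum T = 2π√(I/(mgd)), with d = 0.35960 m from pivot to centre of mass.
I_cm = mL²/12 = 0.8419 × 0.8999²/12 = 0.056816 kg·m²; I = I_cm + md² = 0.056816 + 0.8419 × 0.35960² = 0.16568 kg·m².
T = 2π√(0.16568/(0.8419 × 1.314 × 0.35960)) = 4.055 s.

4.055 s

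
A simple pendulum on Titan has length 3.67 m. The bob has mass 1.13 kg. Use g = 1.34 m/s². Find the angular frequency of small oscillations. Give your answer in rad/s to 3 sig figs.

ω = √(g/L) = √(1.34/3.67) = 0.604 rad/s.

0.604 rad/s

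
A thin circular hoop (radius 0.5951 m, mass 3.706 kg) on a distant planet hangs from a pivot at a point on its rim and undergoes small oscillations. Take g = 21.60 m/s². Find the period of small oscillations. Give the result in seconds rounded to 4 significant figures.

I_cm = mr² = 1.3125 kg·m². The pivot is at distance d = 0.5951 m from the centre of mass.
By the parallel-axis theorem, I = I_cm + md² = 1.3125 + 1.3125 = 2.6249 kg·m².
T = 2π√(I/(mgd)) = 2π√(2.6249/(3.706 × 21.60 × 0.5951)) = 1.475 s.

1.475 s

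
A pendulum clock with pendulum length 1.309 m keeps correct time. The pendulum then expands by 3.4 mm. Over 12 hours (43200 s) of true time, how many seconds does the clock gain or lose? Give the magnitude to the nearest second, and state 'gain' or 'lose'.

lose 56 s

T ∝ √L, so T'/T = √(1.31240/1.309) = 1.00130.
In 43200 s of true time the clock registers 43200/1.00130 = 43144.0 s, so it loses 56 s.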